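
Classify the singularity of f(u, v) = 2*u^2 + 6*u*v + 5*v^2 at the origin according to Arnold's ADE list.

The Hessian of f at 0 has rank 2. Corank 0: nondegenerate Morse point, so A_1.

A_1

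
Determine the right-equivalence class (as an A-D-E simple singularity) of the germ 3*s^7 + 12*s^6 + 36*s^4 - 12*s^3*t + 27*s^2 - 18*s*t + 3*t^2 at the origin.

A_6

The Hessian of f at 0 has rank 1. Corank 1: A-series; mu = 6 gives A_6.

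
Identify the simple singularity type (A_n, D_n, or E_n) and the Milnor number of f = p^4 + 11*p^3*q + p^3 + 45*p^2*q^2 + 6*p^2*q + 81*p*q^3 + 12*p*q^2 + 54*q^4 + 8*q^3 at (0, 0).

The Hessian of f at 0 is [[0, 0], [0, 0]] with rank 0, so corank 2. A Groebner basis of the Jacobian ideal J(f) in C{p,q} is {3*p^2 + 12*p*q + q^4 + q^3 + 12*q^2, p^3 + 30*p^2 + 120*p*q + 18*q^3 + 120*q^2, p^2*q - 9*p^2 - 36*p*q - 7*q^3 - 36*q^2, 2*p^2 + p*q^2 + 8*p*q + 8*q^3/3 + 8*q^2}; counting standard monomials gives mu = 7. Corank 2; j^3 = (p + 2*q)^3 is a perfect cube, so E-series; the 4-jet and mu = 7 give E_7.

Type E_{7}, Milnor number mu = 7.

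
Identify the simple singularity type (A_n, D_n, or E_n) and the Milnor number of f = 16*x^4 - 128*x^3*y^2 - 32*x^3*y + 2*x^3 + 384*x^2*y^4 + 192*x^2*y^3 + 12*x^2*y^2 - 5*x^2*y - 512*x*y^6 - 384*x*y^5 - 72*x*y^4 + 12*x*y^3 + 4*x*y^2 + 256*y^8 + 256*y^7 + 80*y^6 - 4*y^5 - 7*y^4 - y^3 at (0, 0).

The Hessian of f at 0 is [[0, 0], [0, 0]] with rank 0, so corank 2. A Groebner basis of the Jacobian ideal J(f) in C{x,y} is {x*y^2 - x*y/10 + y^2/10, -x*y/10 + y^3 + y^2/10, x^2 - 8*x*y/5 + 3*y^2/5}; counting standard monomials gives mu = 5. Corank 2; j^3 = (x - y)^2*(2*x - y) has shape L^2 M (L != M), so D-series; mu = 5 gives D_5.

Type D_5, Milnor number mu = 5.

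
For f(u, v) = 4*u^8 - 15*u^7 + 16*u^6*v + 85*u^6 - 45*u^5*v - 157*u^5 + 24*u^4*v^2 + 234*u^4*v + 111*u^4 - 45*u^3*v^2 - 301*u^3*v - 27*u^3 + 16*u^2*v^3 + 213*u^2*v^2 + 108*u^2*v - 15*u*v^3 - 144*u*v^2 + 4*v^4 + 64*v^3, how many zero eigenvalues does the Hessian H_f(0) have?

2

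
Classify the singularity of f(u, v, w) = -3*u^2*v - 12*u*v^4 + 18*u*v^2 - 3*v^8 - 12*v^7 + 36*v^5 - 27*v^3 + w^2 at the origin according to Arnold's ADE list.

D_9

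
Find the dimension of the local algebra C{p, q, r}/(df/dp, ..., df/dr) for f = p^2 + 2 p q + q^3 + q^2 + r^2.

The Hessian of f at 0 has rank 2. Corank 1: A-series; mu = 2 gives A_2.

2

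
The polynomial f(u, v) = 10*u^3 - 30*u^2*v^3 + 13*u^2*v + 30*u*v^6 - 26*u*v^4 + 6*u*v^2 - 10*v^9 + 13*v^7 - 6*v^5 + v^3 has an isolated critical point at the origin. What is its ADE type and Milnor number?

Type D_4, Milnor number mu = 4.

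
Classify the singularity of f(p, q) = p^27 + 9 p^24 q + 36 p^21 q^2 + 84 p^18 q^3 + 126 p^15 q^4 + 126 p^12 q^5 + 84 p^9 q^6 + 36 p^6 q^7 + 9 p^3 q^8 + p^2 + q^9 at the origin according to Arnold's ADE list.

The Hessian of f at 0 has rank 1. Corank 1: A-series; mu = 8 gives A_8.

A8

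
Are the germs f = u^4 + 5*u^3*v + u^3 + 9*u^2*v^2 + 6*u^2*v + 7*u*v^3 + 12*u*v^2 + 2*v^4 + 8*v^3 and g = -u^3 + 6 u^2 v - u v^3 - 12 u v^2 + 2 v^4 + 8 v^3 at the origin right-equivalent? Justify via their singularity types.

Yes.

The Hessian of f at 0 is [[0, 0], [0, 0]] with rank 0, so corank 2. A Groebner basis of the Jacobian ideal J(f) in C{u,v} is {3*u^2 + 12*u*v + v^4 - v^3 + 12*v^2, u^3 + 18*u^2 + 72*u*v + 2*v^3 + 72*v^2, u^2*v - 7*u^2 - 28*u*v - 5*v^3/3 - 28*v^2, 2*u^2 + u*v^2 + 8*u*v + 4*v^3/3 + 8*v^2}; counting standard monomials gives mu = 7. Corank 2; j^3 = (u + 2*v)^3 is a perfect cube, so E-series; the 4-jet and mu = 7 give E_7. The Hessian of g at 0 is [[0, 0], [0, 0]] with rank 0, so corank 2. A Groebner basis of the Jacobian ideal J(g) in C{u,v} is {u^3 - 6*u^2*v - 48*u^2 + 192*u*v - 192*v^2, 6*u^2 + u*v^2 - 24*u*v + 24*v^2, 3*u^2 - 12*u*v + v^3 + 12*v^2}; counting standard monomials gives mu = 7. Corank 2; j^3 = -(u - 2*v)^3 is a perfect cube, so E-series; the 4-jet and mu = 7 give E_7. Both have type E_7, hence right-equivalent.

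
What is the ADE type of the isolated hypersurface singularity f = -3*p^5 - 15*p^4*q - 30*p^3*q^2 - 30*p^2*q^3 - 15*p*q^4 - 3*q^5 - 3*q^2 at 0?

The Hessian of f at 0 is [[0, 0], [0, -6]] with rank 1, so corank 1. A Groebner basis of the Jacobian ideal J(f) in C{p,q} is {p^4, q}; counting standard monomials gives mu = 4. Corank 1: A-series; mu = 4 gives A_4.

A_4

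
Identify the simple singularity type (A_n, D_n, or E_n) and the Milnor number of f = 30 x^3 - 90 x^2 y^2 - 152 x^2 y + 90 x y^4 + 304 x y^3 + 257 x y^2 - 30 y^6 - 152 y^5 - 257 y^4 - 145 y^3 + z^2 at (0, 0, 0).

Type D4, Milnor number mu = 4.

The Hessian of f at 0 has rank 1. Corank 2; j^3 = (3*x - 5*y)*(10*x^2 - 34*x*y + 29*y^2) splits into three distinct lines over C (the quadratic factor has nonzero discriminant), so D_4.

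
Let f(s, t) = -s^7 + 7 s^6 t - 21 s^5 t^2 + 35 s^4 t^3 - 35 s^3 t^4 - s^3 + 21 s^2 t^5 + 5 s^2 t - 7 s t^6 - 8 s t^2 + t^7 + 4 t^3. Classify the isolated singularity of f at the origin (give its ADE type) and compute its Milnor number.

Type D8, Milnor number mu = 8.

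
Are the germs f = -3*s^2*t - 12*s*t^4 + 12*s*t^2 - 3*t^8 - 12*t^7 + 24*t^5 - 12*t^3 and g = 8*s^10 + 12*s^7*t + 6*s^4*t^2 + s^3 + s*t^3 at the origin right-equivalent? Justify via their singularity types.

No.

The Hessian of f at 0 has rank 0. Corank 2; j^3 = -3*t*(s - 2*t)^2 has shape L^2 M (L != M), so D-series; mu = 9 gives D_9. The Hessian of g at 0 has rank 0. Corank 2; j^3 = s^3 is a perfect cube, so E-series; the 4-jet and mu = 7 give E_7. f is D_9 but g is E_7, hence not right-equivalent.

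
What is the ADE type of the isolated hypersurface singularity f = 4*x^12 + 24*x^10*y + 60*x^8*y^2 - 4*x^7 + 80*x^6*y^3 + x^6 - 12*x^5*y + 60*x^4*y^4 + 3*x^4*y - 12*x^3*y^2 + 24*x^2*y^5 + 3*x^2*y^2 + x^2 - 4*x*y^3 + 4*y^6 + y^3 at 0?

The Hessian of f at 0 has rank 1. Corank 1: A-series; mu = 2 gives A_2.

A_{2}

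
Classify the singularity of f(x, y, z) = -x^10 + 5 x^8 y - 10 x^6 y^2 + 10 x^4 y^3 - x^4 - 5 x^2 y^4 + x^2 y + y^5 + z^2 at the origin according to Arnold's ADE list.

D6

The Hessian of f at 0 is [[0, 0, 0], [0, 0, 0], [0, 0, 2]] with rank 1, so corank 2. A Groebner basis of the Jacobian ideal J(f) in C{x,y,z} is {x^2/5 + y^4, x^3, x*y, z}; counting standard monomials gives mu = 6. Corank 2; j^3 = x^2*y has shape L^2 M (L != M), so D-series; mu = 6 gives D_6.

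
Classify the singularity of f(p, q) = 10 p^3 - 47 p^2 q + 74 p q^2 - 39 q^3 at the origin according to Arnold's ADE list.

D_{4}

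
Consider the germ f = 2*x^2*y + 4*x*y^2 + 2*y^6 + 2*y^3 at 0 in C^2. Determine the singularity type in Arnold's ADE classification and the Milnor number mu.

Type D_{7}, Milnor number mu = 7.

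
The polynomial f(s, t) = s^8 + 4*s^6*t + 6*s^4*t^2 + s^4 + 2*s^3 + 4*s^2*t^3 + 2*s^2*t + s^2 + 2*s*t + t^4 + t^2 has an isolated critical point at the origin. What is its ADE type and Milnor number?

The Hessian of f at 0 has rank 1. Corank 1: A-series; mu = 3 gives A_3.

Type A_3, Milnor number mu = 3.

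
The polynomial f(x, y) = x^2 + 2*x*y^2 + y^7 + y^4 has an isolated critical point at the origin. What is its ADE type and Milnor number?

Type A_6, Milnor number mu = 6.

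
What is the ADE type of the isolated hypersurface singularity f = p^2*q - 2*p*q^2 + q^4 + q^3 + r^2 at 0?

The Hessian of f at 0 has rank 1. Corank 2; j^3 = q*(p - q)^2 has shape L^2 M (L != M), so D-series; mu = 5 gives D_5.

D_{5}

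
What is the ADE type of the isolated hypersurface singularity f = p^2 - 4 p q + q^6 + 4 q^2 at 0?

A_{5}

The Hessian of f at 0 has rank 1. Corank 1: A-series; mu = 5 gives A_5.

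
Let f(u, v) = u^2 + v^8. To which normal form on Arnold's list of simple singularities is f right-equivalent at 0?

A_{7}

The Hessian of f at 0 has rank 1. Corank 1: A-series; mu = 7 gives A_7.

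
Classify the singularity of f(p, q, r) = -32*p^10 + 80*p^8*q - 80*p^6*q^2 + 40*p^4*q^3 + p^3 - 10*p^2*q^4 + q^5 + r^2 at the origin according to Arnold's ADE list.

E8

The Hessian of f at 0 has rank 1. Corank 2; j^3 = p^3 is a perfect cube, so E-series; the 5-jet and mu = 8 give E_8.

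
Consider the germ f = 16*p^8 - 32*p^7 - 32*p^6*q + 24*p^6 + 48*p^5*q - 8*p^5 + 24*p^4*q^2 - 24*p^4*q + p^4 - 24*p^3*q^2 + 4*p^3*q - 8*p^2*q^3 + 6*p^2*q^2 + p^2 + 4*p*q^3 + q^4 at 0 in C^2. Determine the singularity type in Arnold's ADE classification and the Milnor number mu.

The Hessian of f at 0 has rank 1. Corank 1: A-series; mu = 3 gives A_3.

Type A_3, Milnor number mu = 3.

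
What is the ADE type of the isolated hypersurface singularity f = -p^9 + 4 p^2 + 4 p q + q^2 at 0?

A8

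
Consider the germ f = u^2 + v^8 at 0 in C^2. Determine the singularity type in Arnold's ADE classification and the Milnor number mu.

Type A_7, Milnor number mu = 7.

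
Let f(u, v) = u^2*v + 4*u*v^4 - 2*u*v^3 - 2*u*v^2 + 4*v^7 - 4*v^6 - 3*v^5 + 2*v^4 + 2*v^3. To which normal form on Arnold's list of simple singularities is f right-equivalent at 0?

D4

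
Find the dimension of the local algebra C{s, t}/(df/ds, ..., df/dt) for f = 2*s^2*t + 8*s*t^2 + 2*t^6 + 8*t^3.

7

The Hessian of f at 0 is [[0, 0], [0, 0]] with rank 0, so corank 2. A Groebner basis of the Jacobian ideal J(f) in C{s,t} is {s^2/6 + t^5 - 2*t^2/3, s^3 + 8*t^3, s*t + 2*t^2}; counting standard monomials gives mu = 7. Corank 2; j^3 = 2*t*(s + 2*t)^2 has shape L^2 M (L != M), so D-series; mu = 7 gives D_7.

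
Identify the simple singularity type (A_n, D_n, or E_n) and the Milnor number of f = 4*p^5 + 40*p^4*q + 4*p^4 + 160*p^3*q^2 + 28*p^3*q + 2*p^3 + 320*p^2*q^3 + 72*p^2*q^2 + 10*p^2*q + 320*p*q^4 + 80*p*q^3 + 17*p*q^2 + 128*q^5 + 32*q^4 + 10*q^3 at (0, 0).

Type D4, Milnor number mu = 4.

The Hessian of f at 0 is [[0, 0], [0, 0]] with rank 0, so corank 2. A Groebner basis of the Jacobian ideal J(f) in C{p,q} is {q^3, p^2 - 11*q^2/2, p*q + 5*q^2/2}; counting standard monomials gives mu = 4. Corank 2; j^3 = (p + 2*q)*(2*p^2 + 6*p*q + 5*q^2) splits into three distinct lines over C (the quadratic factor has nonzero discriminant), so D_4.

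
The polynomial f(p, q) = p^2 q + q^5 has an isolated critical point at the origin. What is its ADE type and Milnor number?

Type D_6, Milnor number mu = 6.

The Hessian of f at 0 has rank 0. Corank 2; j^3 = p^2*q has shape L^2 M (L != M), so D-series; mu = 6 gives D_6.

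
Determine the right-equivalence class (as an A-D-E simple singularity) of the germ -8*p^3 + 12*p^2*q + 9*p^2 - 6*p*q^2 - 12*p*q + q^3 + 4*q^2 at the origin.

The Hessian of f at 0 has rank 1. Corank 1: A-series; mu = 2 gives A_2.

A_2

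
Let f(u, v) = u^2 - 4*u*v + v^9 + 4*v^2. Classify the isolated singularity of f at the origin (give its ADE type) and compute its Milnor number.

Type A_{8}, Milnor number mu = 8.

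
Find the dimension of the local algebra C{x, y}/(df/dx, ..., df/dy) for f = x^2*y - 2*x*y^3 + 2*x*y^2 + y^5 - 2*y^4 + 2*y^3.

4

The Hessian of f at 0 is [[0, 0], [0, 0]] with rank 0, so corank 2. A Groebner basis of the Jacobian ideal J(f) in C{x,y} is {y^3, x^2 + 2*y^2, x*y + y^2}; counting standard monomials gives mu = 4. Corank 2; j^3 = y*(x^2 + 2*x*y + 2*y^2) splits into three distinct lines over C (the quadratic factor has nonzero discriminant), so D_4.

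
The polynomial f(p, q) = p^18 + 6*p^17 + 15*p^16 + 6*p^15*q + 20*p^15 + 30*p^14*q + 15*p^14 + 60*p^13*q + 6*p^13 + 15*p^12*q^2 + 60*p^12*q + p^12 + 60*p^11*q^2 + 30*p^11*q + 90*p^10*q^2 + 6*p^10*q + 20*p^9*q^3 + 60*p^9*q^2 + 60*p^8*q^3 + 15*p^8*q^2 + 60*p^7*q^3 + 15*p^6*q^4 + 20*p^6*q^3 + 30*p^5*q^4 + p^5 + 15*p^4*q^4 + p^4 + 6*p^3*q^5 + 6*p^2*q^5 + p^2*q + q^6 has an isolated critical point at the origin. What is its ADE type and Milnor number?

Type D7, Milnor number mu = 7.

The Hessian of f at 0 is [[0, 0], [0, 0]] with rank 0, so corank 2. A Groebner basis of the Jacobian ideal J(f) in C{p,q} is {p^2/6 + q^5, p^3, p*q}; counting standard monomials gives mu = 7. Corank 2; j^3 = p^2*q has shape L^2 M (L != M), so D-series; mu = 7 gives D_7.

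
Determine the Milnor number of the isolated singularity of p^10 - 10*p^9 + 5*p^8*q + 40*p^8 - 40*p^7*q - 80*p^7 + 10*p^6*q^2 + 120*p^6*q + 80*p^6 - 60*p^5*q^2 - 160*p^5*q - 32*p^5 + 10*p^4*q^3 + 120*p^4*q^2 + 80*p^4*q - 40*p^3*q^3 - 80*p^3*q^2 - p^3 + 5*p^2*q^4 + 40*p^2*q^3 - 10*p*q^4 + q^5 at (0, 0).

The Hessian of f at 0 is [[0, 0], [0, 0]] with rank 0, so corank 2. A Groebner basis of the Jacobian ideal J(f) in C{p,q} is {q^5, p*q^3 - q^4/8, p^2}; counting standard monomials gives mu = 8. Corank 2; j^3 = -p^3 is a perfect cube, so E-series; the 5-jet and mu = 8 give E_8.

8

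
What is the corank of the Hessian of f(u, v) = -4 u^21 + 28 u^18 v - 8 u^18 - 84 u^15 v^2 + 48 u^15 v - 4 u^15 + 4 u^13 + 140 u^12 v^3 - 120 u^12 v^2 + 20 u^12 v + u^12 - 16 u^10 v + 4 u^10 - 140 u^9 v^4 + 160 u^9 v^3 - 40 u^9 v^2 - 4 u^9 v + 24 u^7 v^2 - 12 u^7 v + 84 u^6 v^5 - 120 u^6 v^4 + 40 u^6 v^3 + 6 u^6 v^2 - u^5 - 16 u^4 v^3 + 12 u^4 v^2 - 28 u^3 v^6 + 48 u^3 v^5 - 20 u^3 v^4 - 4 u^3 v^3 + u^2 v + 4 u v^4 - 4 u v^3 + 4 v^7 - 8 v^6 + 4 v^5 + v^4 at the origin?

The Hessian at 0 is [[0, 0], [0, 0]] of rank 0; hence corank 2.

2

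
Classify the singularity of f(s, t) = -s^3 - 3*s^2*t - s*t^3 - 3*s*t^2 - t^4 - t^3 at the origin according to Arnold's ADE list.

The Hessian of f at 0 is [[0, 0], [0, 0]] with rank 0, so corank 2. A Groebner basis of the Jacobian ideal J(f) in C{s,t} is {s^3 + 3*s^2*t + 6*s^2 + 12*s*t + 6*t^2, -3*s^2 + s*t^2 - 6*s*t - 3*t^2, 3*s^2 + 6*s*t + t^3 + 3*t^2}; counting standard monomials gives mu = 7. Corank 2; j^3 = -(s + t)^3 is a perfect cube, so E-series; the 4-jet and mu = 7 give E_7.

E_{7}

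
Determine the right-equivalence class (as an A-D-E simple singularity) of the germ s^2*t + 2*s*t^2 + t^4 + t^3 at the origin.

D_{5}

The Hessian of f at 0 is [[0, 0], [0, 0]] with rank 0, so corank 2. A Groebner basis of the Jacobian ideal J(f) in C{s,t} is {s^3 - s^2/4 + t^2/4, s^2/4 + t^3 - t^2/4, s*t + t^2}; counting standard monomials gives mu = 5. Corank 2; j^3 = t*(s + t)^2 has shape L^2 M (L != M), so D-series; mu = 5 gives D_5.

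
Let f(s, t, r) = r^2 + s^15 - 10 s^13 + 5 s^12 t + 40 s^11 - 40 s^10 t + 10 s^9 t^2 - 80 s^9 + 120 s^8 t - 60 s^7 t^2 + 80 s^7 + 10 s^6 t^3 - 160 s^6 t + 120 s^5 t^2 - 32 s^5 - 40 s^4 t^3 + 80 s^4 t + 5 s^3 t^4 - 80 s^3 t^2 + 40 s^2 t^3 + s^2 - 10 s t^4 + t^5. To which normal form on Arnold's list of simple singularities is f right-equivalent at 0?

The Hessian of f at 0 is [[2, 0, 0], [0, 0, 0], [0, 0, 2]] with rank 2, so corank 1. A Groebner basis of the Jacobian ideal J(f) in C{s,t,r} is {t^4, s, r}; counting standard monomials gives mu = 4. Corank 1: A-series; mu = 4 gives A_4.

A_4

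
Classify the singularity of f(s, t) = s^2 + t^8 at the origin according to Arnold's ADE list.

A_{7}

The Hessian of f at 0 has rank 1. Corank 1: A-series; mu = 7 gives A_7.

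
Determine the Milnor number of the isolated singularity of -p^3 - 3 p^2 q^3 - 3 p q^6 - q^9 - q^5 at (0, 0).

8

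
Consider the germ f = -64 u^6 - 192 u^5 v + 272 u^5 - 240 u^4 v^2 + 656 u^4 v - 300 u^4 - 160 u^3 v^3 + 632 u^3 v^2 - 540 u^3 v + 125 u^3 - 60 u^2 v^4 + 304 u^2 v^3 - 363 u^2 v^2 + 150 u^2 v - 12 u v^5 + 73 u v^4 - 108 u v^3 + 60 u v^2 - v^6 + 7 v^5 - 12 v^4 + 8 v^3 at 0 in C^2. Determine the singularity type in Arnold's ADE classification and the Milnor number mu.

Type E8, Milnor number mu = 8.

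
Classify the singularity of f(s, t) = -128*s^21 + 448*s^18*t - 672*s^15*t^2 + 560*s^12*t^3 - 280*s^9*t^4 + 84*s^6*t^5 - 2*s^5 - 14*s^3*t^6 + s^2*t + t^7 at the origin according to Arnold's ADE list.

D_8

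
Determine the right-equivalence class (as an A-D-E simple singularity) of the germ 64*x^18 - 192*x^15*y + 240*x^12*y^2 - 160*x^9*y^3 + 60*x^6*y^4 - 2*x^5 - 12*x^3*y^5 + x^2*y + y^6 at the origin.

The Hessian of f at 0 has rank 0. Corank 2; j^3 = x^2*y has shape L^2 M (L != M), so D-series; mu = 7 gives D_7.

D7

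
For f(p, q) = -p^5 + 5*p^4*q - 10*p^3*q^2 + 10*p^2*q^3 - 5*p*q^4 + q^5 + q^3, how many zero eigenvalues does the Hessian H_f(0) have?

Hessian at 0 has rank 0.

2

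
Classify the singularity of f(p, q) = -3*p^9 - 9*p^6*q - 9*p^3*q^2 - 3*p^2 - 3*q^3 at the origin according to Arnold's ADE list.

The Hessian of f at 0 has rank 1. Corank 1: A-series; mu = 2 gives A_2.

A2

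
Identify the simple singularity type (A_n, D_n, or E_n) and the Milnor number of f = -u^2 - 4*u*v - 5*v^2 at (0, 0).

The Hessian of f at 0 is [[-2, -4], [-4, -10]] with rank 2, so corank 0. A Groebner basis of the Jacobian ideal J(f) in C{u,v} is {u, v}; counting standard monomials gives mu = 1. Corank 0: nondegenerate Morse point, so A_1.

Type A_{1}, Milnor number mu = 1.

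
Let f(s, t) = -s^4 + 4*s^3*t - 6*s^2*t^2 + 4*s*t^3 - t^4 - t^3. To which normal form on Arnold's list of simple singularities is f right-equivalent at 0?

E6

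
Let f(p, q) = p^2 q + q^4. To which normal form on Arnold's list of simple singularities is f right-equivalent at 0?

D_{5}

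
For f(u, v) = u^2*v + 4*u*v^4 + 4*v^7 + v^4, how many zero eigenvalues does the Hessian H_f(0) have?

2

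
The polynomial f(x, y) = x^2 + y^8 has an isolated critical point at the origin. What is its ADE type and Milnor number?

The Hessian of f at 0 has rank 1. Corank 1: A-series; mu = 7 gives A_7.

Type A_{7}, Milnor number mu = 7.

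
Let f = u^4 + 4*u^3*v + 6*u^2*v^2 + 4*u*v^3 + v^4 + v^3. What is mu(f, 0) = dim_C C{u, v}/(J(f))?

6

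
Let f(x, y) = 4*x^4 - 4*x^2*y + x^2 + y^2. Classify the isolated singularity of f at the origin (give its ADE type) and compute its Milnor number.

The Hessian of f at 0 is [[2, 0], [0, 2]] with rank 2, so corank 0. A Groebner basis of the Jacobian ideal J(f) in C{x,y} is {x, y}; counting standard monomials gives mu = 1. Corank 0: nondegenerate Morse point, so A_1.

Type A1, Milnor number mu = 1.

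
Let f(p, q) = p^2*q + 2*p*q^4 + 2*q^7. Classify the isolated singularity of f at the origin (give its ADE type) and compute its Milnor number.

The Hessian of f at 0 is [[0, 0], [0, 0]] with rank 0, so corank 2. A Groebner basis of the Jacobian ideal J(f) in C{p,q} is {-p^2/6 + p*q^3, p*q + q^4, p^3, p^2*q}; counting standard monomials gives mu = 8. Corank 2; j^3 = p^2*q has shape L^2 M (L != M), so D-series; mu = 8 gives D_8.

Type D8, Milnor number mu = 8.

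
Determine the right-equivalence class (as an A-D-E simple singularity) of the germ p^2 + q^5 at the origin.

A_4

The Hessian of f at 0 has rank 1. Corank 1: A-series; mu = 4 gives A_4.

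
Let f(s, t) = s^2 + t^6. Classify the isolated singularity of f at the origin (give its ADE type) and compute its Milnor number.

Type A_5, Milnor number mu = 5.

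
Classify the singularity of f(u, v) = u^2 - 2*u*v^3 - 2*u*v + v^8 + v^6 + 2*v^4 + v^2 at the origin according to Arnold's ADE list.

The Hessian of f at 0 has rank 1. Corank 1: A-series; mu = 7 gives A_7.

A_{7}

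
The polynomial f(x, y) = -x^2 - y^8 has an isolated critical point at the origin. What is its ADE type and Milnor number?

Type A_{7}, Milnor number mu = 7.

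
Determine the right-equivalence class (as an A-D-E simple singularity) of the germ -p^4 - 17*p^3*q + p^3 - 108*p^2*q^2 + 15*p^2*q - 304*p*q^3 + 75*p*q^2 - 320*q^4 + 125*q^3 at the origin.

E7

The Hessian of f at 0 has rank 0. Corank 2; j^3 = (p + 5*q)^3 is a perfect cube, so E-series; the 4-jet and mu = 7 give E_7.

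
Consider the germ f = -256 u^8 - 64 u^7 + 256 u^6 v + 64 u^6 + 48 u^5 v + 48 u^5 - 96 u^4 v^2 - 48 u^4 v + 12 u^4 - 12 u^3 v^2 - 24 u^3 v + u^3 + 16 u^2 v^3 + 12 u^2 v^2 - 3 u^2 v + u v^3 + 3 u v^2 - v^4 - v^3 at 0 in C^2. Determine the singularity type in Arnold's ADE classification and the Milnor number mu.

The Hessian of f at 0 is [[0, 0], [0, 0]] with rank 0, so corank 2. A Groebner basis of the Jacobian ideal J(f) in C{u,v} is {-3*u^2/76 + 3*u*v/38 + v^4 - v^3/76 - 3*v^2/76, u^3 + 39*u^2/76 - 39*u*v/38 - 63*v^3/76 + 39*v^2/76, u^2*v + 25*u^2/76 - 25*u*v/38 - 203*v^3/228 + 25*v^2/76, 3*u^2/19 + u*v^2 - 6*u*v/19 - 18*v^3/19 + 3*v^2/19}; counting standard monomials gives mu = 7. Corank 2; j^3 = (u - v)^3 is a perfect cube, so E-series; the 4-jet and mu = 7 give E_7.

Type E7, Milnor number mu = 7.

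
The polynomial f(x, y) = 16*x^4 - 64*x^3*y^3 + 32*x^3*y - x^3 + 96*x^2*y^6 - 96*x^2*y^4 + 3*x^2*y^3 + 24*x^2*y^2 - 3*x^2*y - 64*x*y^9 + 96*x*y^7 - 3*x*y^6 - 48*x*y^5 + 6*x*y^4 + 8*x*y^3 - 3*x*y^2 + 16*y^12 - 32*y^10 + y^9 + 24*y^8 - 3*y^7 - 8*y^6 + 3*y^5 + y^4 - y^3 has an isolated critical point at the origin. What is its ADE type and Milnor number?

Type E6, Milnor number mu = 6.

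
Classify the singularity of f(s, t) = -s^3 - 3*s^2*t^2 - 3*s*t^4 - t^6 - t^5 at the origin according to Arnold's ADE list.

The Hessian of f at 0 has rank 0. Corank 2; j^3 = -s^3 is a perfect cube, so E-series; the 5-jet and mu = 8 give E_8.

E_8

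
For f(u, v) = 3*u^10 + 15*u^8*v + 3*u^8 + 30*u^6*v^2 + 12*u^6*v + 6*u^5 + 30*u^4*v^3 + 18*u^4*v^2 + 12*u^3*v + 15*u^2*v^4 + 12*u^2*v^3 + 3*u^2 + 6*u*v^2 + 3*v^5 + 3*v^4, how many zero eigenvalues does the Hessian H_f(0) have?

Hessian at 0 has rank 1.

1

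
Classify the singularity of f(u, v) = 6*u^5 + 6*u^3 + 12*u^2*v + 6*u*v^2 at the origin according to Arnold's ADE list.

D6

The Hessian of f at 0 has rank 0. Corank 2; j^3 = 6*u*(u + v)^2 has shape L^2 M (L != M), so D-series; mu = 6 gives D_6.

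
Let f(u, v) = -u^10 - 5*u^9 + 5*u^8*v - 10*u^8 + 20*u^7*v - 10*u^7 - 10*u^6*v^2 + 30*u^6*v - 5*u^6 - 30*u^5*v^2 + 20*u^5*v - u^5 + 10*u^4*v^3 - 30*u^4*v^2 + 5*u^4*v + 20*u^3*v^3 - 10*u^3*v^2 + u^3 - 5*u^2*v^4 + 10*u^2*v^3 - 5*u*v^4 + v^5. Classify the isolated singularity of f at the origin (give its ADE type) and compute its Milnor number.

The Hessian of f at 0 is [[0, 0], [0, 0]] with rank 0, so corank 2. A Groebner basis of the Jacobian ideal J(f) in C{u,v} is {v^5, u*v^3 - v^4/4, u^2}; counting standard monomials gives mu = 8. Corank 2; j^3 = u^3 is a perfect cube, so E-series; the 5-jet and mu = 8 give E_8.

Type E8, Milnor number mu = 8.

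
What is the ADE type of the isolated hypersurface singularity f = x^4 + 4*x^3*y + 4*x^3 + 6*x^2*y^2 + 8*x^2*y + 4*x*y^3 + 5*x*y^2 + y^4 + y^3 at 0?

The Hessian of f at 0 is [[0, 0], [0, 0]] with rank 0, so corank 2. A Groebner basis of the Jacobian ideal J(f) in C{x,y} is {x*y^2 + 2*x*y + y^2, -4*x*y + y^3 - 2*y^2, x^2 + 3*x*y/2 + y^2/2}; counting standard monomials gives mu = 5. Corank 2; j^3 = (x + y)*(2*x + y)^2 has shape L^2 M (L != M), so D-series; mu = 5 gives D_5.

D_5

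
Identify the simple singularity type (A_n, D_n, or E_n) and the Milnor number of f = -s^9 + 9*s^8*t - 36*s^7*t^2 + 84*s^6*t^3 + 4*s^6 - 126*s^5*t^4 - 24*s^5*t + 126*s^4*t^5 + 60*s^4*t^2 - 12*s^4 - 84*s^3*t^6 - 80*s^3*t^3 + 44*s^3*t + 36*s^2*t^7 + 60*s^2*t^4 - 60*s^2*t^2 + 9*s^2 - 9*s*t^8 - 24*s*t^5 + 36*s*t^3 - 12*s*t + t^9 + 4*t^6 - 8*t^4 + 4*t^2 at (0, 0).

The Hessian of f at 0 has rank 1. Corank 1: A-series; mu = 8 gives A_8.

Type A_8, Milnor number mu = 8.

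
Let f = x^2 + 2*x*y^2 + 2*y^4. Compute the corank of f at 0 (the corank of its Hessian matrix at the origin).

1

Hessian at 0 has rank 1.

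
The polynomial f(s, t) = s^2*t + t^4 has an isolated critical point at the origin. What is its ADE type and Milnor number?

Type D5, Milnor number mu = 5.

The Hessian of f at 0 has rank 0. Corank 2; j^3 = s^2*t has shape L^2 M (L != M), so D-series; mu = 5 gives D_5.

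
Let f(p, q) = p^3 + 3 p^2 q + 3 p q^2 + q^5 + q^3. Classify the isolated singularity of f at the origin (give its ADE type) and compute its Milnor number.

Type E8, Milnor number mu = 8.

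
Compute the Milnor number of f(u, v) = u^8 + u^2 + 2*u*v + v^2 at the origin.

The Hessian of f at 0 is [[2, 2], [2, 2]] with rank 1, so corank 1. A Groebner basis of the Jacobian ideal J(f) in C{u,v} is {v^7, u + v}; counting standard monomials gives mu = 7. Corank 1: A-series; mu = 7 gives A_7.

7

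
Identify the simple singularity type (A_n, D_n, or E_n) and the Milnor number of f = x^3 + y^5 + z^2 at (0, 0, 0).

The Hessian of f at 0 has rank 1. Corank 2; j^3 = x^3 is a perfect cube, so E-series; the 5-jet and mu = 8 give E_8.

Type E_{8}, Milnor number mu = 8.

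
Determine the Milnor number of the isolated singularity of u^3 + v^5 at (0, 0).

The Hessian of f at 0 is [[0, 0], [0, 0]] with rank 0, so corank 2. A Groebner basis of the Jacobian ideal J(f) in C{u,v} is {v^4, u^2}; counting standard monomials gives mu = 8. Corank 2; j^3 = u^3 is a perfect cube, so E-series; the 5-jet and mu = 8 give E_8.

8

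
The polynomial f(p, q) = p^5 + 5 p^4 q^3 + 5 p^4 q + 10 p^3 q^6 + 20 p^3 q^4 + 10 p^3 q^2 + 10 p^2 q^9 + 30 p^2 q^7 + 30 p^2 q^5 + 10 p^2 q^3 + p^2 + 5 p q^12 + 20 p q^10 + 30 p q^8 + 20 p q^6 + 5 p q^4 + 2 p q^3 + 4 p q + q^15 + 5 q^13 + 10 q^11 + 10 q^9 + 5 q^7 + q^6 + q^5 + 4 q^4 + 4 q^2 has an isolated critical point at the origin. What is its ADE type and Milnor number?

The Hessian of f at 0 has rank 1. Corank 1: A-series; mu = 4 gives A_4.

Type A_{4}, Milnor number mu = 4.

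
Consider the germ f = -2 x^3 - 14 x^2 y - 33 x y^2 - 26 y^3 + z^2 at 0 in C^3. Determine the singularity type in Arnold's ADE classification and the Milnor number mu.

Type D_{4}, Milnor number mu = 4.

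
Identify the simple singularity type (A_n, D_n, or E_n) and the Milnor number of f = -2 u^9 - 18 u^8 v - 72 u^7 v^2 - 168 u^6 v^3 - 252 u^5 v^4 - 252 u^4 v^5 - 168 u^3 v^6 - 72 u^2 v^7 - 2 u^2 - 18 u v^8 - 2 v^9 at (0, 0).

Type A_{8}, Milnor number mu = 8.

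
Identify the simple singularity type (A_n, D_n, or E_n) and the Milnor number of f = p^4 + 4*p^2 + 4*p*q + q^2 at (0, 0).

The Hessian of f at 0 is [[8, 4], [4, 2]] with rank 1, so corank 1. A Groebner basis of the Jacobian ideal J(f) in C{p,q} is {q^3, p + q/2}; counting standard monomials gives mu = 3. Corank 1: A-series; mu = 3 gives A_3.

Type A_3, Milnor number mu = 3.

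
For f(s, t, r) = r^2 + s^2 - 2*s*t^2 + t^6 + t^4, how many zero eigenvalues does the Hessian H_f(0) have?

1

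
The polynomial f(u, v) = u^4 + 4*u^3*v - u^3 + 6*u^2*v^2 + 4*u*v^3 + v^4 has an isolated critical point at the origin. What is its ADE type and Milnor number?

Type E_{6}, Milnor number mu = 6.

The Hessian of f at 0 has rank 0. Corank 2; j^3 = -u^3 is a perfect cube, so E-series; the 4-jet and mu = 6 give E_6.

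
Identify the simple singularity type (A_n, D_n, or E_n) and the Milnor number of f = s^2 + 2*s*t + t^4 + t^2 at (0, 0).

Type A3, Milnor number mu = 3.

The Hessian of f at 0 has rank 1. Corank 1: A-series; mu = 3 gives A_3.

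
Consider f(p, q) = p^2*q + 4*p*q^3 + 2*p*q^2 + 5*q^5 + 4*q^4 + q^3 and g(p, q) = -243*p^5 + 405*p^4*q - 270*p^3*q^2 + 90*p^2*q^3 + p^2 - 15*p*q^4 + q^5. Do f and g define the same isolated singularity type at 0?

No.

The Hessian of f at 0 has rank 0. Corank 2; j^3 = q*(p + q)^2 has shape L^2 M (L != M), so D-series; mu = 6 gives D_6. The Hessian of g at 0 has rank 1. Corank 1: A-series; mu = 4 gives A_4. f is D_6 but g is A_4, hence not right-equivalent.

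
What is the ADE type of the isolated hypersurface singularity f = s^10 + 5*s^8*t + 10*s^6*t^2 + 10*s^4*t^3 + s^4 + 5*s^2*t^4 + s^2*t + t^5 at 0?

D_6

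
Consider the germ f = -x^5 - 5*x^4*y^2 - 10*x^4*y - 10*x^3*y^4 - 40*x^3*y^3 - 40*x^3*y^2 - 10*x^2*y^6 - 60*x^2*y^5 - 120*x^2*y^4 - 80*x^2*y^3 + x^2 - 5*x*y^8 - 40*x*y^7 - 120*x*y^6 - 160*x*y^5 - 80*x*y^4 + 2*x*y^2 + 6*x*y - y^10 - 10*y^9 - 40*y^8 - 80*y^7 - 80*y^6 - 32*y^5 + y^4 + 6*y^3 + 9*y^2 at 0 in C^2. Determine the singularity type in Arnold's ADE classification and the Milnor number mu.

The Hessian of f at 0 is [[2, 6], [6, 18]] with rank 1, so corank 1. A Groebner basis of the Jacobian ideal J(f) in C{x,y} is {x^2 + 6*x*y - 9*x - 27*y, x + y^2 + 3*y}; counting standard monomials gives mu = 4. Corank 1: A-series; mu = 4 gives A_4.

Type A_4, Milnor number mu = 4.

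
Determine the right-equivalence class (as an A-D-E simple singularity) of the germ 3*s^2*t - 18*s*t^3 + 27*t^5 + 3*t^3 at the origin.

The Hessian of f at 0 is [[0, 0], [0, 0]] with rank 0, so corank 2. A Groebner basis of the Jacobian ideal J(f) in C{s,t} is {t^3, s^2 + 3*t^2, s*t}; counting standard monomials gives mu = 4. Corank 2; j^3 = 3*t*(s^2 + t^2) splits into three distinct lines over C (the quadratic factor has nonzero discriminant), so D_4.

D_4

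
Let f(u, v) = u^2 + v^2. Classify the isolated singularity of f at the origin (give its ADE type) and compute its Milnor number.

Type A_1, Milnor number mu = 1.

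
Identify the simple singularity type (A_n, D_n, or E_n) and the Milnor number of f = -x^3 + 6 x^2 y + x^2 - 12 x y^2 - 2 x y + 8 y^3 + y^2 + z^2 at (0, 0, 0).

Type A_2, Milnor number mu = 2.

The Hessian of f at 0 has rank 2. Corank 1: A-series; mu = 2 gives A_2.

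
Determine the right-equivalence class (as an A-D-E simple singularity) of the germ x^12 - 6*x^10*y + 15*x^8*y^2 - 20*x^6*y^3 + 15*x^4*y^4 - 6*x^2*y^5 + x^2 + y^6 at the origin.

The Hessian of f at 0 has rank 1. Corank 1: A-series; mu = 5 gives A_5.

A_5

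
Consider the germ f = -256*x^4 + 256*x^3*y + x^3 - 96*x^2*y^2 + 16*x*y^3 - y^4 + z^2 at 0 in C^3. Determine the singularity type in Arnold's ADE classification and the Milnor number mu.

Type E_{6}, Milnor number mu = 6.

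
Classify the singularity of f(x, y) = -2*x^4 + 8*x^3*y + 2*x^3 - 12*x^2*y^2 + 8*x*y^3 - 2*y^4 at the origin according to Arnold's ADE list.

The Hessian of f at 0 has rank 0. Corank 2; j^3 = 2*x^3 is a perfect cube, so E-series; the 4-jet and mu = 6 give E_6.

E_{6}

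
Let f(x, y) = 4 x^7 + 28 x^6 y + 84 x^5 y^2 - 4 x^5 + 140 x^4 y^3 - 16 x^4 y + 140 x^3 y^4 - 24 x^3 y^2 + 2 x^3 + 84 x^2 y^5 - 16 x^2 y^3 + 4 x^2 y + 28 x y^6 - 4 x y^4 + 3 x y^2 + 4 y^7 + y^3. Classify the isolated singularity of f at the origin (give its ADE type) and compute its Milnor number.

Type D4, Milnor number mu = 4.

The Hessian of f at 0 is [[0, 0], [0, 0]] with rank 0, so corank 2. A Groebner basis of the Jacobian ideal J(f) in C{x,y} is {y^3, x^2 - 3*y^2/2, x*y + 3*y^2/2}; counting standard monomials gives mu = 4. Corank 2; j^3 = (x + y)*(2*x^2 + 2*x*y + y^2) splits into three distinct lines over C (the quadratic factor has nonzero discriminant), so D_4.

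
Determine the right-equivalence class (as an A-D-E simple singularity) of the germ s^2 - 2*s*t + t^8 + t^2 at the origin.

A_{7}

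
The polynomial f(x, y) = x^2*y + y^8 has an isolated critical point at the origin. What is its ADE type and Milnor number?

The Hessian of f at 0 has rank 0. Corank 2; j^3 = x^2*y has shape L^2 M (L != M), so D-series; mu = 9 gives D_9.

Type D_{9}, Milnor number mu = 9.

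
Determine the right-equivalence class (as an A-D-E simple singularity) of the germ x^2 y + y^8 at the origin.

D_{9}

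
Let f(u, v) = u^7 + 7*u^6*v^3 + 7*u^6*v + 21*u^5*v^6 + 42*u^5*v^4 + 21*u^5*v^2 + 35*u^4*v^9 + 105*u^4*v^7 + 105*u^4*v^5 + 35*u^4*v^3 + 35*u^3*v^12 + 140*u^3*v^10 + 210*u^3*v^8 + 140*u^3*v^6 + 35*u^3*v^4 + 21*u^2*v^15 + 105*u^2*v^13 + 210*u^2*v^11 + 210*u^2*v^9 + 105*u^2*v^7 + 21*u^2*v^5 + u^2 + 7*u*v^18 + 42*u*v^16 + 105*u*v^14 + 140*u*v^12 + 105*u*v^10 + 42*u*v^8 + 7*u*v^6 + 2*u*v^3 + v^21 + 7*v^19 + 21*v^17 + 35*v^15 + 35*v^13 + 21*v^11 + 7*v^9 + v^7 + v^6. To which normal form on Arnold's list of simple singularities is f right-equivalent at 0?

The Hessian of f at 0 has rank 1. Corank 1: A-series; mu = 6 gives A_6.

A_6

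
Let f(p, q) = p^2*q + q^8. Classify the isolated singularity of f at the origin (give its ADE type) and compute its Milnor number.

Type D9, Milnor number mu = 9.

The Hessian of f at 0 has rank 0. Corank 2; j^3 = p^2*q has shape L^2 M (L != M), so D-series; mu = 9 gives D_9.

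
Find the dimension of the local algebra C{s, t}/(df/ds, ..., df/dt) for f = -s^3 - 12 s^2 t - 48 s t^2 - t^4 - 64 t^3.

6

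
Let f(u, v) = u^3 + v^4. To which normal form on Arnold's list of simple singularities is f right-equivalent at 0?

E_6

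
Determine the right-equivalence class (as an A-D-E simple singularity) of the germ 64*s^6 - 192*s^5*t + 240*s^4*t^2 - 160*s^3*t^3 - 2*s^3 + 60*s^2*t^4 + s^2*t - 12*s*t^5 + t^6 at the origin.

The Hessian of f at 0 has rank 0. Corank 2; j^3 = -s^2*(2*s - t) has shape L^2 M (L != M), so D-series; mu = 7 gives D_7.

D7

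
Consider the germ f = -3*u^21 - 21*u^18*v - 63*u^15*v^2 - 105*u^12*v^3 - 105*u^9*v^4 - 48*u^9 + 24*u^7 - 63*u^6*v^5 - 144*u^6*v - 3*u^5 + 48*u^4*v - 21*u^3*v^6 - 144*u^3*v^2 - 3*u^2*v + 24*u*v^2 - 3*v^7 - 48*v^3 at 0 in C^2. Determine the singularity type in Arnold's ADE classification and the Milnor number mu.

The Hessian of f at 0 is [[0, 0], [0, 0]] with rank 0, so corank 2. A Groebner basis of the Jacobian ideal J(f) in C{u,v} is {512*u^2/65529 + u*v^3 - 327673*u*v/4193856 + 196601*v^2/1048464, 64*u^2/21843 - 152915*u*v/5591808 + v^4 + 87379*v^2/1397952, u^3 - 48*u*v^2 + 128*v^3, u^2*v - 8*u*v^2 + 16*v^3}; counting standard monomials gives mu = 8. Corank 2; j^3 = -3*v*(u - 4*v)^2 has shape L^2 M (L != M), so D-series; mu = 8 gives D_8.

Type D_8, Milnor number mu = 8.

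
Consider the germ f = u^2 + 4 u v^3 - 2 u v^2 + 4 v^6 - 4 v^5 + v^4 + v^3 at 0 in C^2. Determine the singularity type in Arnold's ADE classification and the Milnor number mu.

Type A_2, Milnor number mu = 2.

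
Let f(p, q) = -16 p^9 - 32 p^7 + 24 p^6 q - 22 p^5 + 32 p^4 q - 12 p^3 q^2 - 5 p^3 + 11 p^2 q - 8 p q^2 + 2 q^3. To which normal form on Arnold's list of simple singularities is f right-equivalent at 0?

D4

The Hessian of f at 0 has rank 0. Corank 2; j^3 = -(p - q)*(5*p^2 - 6*p*q + 2*q^2) splits into three distinct lines over C (the quadratic factor has nonzero discriminant), so D_4.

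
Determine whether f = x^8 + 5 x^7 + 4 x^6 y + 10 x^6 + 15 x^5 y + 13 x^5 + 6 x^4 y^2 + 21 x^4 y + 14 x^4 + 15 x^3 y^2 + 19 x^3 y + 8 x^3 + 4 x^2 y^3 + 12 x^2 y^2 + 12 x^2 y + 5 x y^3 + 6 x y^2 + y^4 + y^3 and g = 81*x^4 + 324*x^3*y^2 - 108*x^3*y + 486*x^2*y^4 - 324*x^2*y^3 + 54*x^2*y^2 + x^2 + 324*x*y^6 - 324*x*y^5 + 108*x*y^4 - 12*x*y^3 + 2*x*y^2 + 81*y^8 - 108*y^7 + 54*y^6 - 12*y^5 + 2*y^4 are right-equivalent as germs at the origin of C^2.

No.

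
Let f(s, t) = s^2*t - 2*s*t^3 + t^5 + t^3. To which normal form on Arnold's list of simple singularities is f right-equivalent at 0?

D_{4}

The Hessian of f at 0 has rank 0. Corank 2; j^3 = t*(s^2 + t^2) splits into three distinct lines over C (the quadratic factor has nonzero discriminant), so D_4.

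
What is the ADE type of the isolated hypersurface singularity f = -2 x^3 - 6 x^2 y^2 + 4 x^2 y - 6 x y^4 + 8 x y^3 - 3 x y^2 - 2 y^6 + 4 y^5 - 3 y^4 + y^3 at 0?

D_4

The Hessian of f at 0 is [[0, 0], [0, 0]] with rank 0, so corank 2. A Groebner basis of the Jacobian ideal J(f) in C{x,y} is {y^3, x^2 - 3*y^2/2, x*y - 3*y^2/2}; counting standard monomials gives mu = 4. Corank 2; j^3 = -(x - y)*(2*x^2 - 2*x*y + y^2) splits into three distinct lines over C (the quadratic factor has nonzero discriminant), so D_4.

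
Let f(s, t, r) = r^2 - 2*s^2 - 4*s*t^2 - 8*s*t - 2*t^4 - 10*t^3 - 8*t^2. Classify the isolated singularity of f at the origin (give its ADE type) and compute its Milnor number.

Type A2, Milnor number mu = 2.

The Hessian of f at 0 has rank 2. Corank 1: A-series; mu = 2 gives A_2.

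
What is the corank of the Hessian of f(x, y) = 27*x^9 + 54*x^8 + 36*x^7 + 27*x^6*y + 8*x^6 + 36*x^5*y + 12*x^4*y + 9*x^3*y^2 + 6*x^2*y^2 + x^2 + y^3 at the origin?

1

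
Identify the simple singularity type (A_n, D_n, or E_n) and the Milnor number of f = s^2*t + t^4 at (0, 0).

Type D5, Milnor number mu = 5.

The Hessian of f at 0 is [[0, 0], [0, 0]] with rank 0, so corank 2. A Groebner basis of the Jacobian ideal J(f) in C{s,t} is {s^3, s^2/4 + t^3, s*t}; counting standard monomials gives mu = 5. Corank 2; j^3 = s^2*t has shape L^2 M (L != M), so D-series; mu = 5 gives D_5.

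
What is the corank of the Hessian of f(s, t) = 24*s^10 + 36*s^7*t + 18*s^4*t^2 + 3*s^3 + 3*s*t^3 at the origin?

Hessian at 0 has rank 0.

2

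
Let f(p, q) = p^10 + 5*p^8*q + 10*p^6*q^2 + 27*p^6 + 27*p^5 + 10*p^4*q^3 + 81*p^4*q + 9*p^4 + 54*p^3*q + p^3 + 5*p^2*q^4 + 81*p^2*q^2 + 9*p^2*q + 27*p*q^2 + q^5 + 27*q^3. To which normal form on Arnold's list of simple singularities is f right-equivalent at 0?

E_8

The Hessian of f at 0 is [[0, 0], [0, 0]] with rank 0, so corank 2. A Groebner basis of the Jacobian ideal J(f) in C{p,q} is {p^2/972 + p*q^3 + p*q^2/18 + p*q/162 + q^3/6 + q^2/108, q^4, p^3 + p^2/2 + 3*p*q + 27*q^3 + 9*q^2/2, p^2*q - p^2/18 + 3*p*q^2 - p*q/3 - q^2/2}; counting standard monomials gives mu = 8. Corank 2; j^3 = (p + 3*q)^3 is a perfect cube, so E-series; the 5-jet and mu = 8 give E_8.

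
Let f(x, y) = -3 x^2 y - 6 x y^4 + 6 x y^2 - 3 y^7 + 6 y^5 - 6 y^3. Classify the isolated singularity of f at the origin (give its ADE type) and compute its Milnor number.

The Hessian of f at 0 has rank 0. Corank 2; j^3 = -3*y*(x^2 - 2*x*y + 2*y^2) splits into three distinct lines over C (the quadratic factor has nonzero discriminant), so D_4.

Type D_{4}, Milnor number mu = 4.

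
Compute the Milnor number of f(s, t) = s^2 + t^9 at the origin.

8

The Hessian of f at 0 is [[2, 0], [0, 0]] with rank 1, so corank 1. A Groebner basis of the Jacobian ideal J(f) in C{s,t} is {t^8, s}; counting standard monomials gives mu = 8. Corank 1: A-series; mu = 8 gives A_8.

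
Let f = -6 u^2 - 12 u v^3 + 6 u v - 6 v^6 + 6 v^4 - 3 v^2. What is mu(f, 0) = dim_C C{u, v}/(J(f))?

The Hessian of f at 0 has rank 2. Corank 0: nondegenerate Morse point, so A_1.

1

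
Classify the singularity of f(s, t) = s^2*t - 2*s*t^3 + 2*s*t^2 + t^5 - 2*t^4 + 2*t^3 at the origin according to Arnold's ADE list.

D4

The Hessian of f at 0 has rank 0. Corank 2; j^3 = t*(s^2 + 2*s*t + 2*t^2) splits into three distinct lines over C (the quadratic factor has nonzero discriminant), so D_4.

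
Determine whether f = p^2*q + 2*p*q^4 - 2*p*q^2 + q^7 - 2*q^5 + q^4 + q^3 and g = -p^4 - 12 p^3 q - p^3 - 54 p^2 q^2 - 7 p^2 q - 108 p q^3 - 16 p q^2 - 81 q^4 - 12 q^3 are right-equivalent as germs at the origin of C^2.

Yes.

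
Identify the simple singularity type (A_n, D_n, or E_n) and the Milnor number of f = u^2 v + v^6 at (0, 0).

Type D_7, Milnor number mu = 7.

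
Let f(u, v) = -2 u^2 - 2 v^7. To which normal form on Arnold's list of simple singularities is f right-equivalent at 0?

A6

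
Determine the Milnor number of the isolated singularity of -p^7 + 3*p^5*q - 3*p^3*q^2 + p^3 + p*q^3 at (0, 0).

The Hessian of f at 0 has rank 0. Corank 2; j^3 = p^3 is a perfect cube, so E-series; the 4-jet and mu = 7 give E_7.

7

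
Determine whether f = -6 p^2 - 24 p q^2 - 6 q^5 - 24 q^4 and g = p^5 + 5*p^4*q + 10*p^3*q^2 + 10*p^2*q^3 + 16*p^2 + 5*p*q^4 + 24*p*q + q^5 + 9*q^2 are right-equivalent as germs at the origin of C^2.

Yes.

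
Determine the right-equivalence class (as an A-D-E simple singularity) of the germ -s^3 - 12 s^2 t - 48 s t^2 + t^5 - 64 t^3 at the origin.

The Hessian of f at 0 has rank 0. Corank 2; j^3 = -(s + 4*t)^3 is a perfect cube, so E-series; the 5-jet and mu = 8 give E_8.

E8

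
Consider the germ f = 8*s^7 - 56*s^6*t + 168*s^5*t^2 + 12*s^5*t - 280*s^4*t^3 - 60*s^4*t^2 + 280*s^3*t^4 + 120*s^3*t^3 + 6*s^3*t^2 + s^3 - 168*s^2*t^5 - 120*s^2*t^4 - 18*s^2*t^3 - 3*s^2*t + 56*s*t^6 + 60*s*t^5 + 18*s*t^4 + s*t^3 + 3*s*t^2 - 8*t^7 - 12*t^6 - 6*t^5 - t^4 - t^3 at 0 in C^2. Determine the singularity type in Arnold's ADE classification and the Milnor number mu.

Type E_{7}, Milnor number mu = 7.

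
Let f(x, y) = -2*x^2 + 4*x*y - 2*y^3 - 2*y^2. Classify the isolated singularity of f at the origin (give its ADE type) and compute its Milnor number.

The Hessian of f at 0 has rank 1. Corank 1: A-series; mu = 2 gives A_2.

Type A2, Milnor number mu = 2.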